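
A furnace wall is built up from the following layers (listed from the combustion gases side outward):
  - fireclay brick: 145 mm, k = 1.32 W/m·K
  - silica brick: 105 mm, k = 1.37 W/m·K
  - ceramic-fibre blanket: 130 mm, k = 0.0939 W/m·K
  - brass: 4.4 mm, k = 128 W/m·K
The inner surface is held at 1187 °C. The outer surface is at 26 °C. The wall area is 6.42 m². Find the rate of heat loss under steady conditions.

Q ≈ 4740 W

Treating each layer as a thermal resistance in series:
R_fireclay brick = L/(kA) = 0.145/(1.32×6.42) = 0.01711 K/W
R_silica brick = L/(kA) = 0.105/(1.37×6.42) = 0.01194 K/W
R_ceramic-fibre blanket = L/(kA) = 0.13/(0.0939×6.42) = 0.2156 K/W
R_brass = L/(kA) = 0.0044/(128×6.42) = 5.354×10^-6 K/W
R_total = 0.2447 K/W
Q = ΔT / R_total = 1161 / 0.2447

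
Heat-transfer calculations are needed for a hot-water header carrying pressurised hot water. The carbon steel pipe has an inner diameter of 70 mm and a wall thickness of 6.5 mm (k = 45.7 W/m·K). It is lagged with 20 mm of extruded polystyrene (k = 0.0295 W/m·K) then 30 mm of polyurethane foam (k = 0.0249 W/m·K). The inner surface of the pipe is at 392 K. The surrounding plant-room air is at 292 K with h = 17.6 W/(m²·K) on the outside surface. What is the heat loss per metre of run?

Cylindrical conduction, so R = ln(r₂/r₁)/(2πkL) per layer, in series:
R_carbon steel pipe wall = ln(41.5/35)/(2π×45.7×1) = 5.932×10^-4 K/W
R_extruded polystyrene = ln(61.5/41.5)/(2π×0.0295×1) = 2.122 K/W
R_polyurethane foam = ln(91.5/61.5)/(2π×0.0249×1) = 2.539 K/W
R_outer film = 1/(h_o·2πr_oL) = 1/(17.6×2π×0.0915×1) = 0.09883 K/W
R_total = 4.761 K/W
Q = ΔT/R_total = 100/4.761

q′ ≈ 21 W/m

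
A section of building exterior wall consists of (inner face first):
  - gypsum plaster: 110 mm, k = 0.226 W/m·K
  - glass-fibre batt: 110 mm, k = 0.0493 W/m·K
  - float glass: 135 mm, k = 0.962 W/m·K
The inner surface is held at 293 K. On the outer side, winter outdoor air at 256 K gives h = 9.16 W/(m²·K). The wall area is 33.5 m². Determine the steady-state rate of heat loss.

Thermal resistances in series:
R_gypsum plaster = L/(kA) = 0.11/(0.226×33.5) = 0.01453 K/W
R_glass-fibre batt = L/(kA) = 0.11/(0.0493×33.5) = 0.0666 K/W
R_float glass = L/(kA) = 0.135/(0.962×33.5) = 0.004189 K/W
R_outer film = 1/(h_o·A) = 1/(9.16×33.5) = 0.003259 K/W
R_total = 0.08858 K/W
Q = ΔT / R_total = 37 / 0.08858

Q ≈ 418 W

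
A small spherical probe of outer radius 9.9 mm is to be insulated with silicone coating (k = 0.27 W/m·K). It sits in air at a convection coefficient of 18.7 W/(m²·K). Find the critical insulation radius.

r_cr ≈ 28.9 mm

For a sphere r_cr = 2k/h = 2×0.27/18.7
r_cr = 28.9 mm; since the bare radius (9.9 mm) is below r_cr, adding a thin layer of insulation will *increase* heat loss.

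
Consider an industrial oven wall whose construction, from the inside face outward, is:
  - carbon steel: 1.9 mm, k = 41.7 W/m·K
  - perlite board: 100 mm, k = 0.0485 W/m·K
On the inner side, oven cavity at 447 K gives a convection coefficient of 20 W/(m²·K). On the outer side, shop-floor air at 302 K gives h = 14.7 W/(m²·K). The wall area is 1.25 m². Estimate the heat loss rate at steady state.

Q ≈ 83.1 W

Using the resistance-network approach (series):
R_inner film = 1/(h_i·A) = 1/(20×1.25) = 0.04 K/W
R_carbon steel = L/(kA) = 0.0019/(41.7×1.25) = 3.645×10^-5 K/W
R_perlite board = L/(kA) = 0.1/(0.0485×1.25) = 1.649 K/W
R_outer film = 1/(h_o·A) = 1/(14.7×1.25) = 0.05442 K/W
R_total = 1.744 K/W
Q = ΔT / R_total = 145 / 1.744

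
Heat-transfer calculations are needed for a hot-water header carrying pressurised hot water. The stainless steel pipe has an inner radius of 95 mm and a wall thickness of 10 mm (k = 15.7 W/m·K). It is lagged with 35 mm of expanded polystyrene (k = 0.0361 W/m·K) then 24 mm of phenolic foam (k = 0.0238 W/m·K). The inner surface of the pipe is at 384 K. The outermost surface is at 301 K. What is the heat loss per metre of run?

q′ ≈ 35.7 W/m

For a radial system each layer contributes R = ln(r_out/r_in)/(2πkL); films add R = 1/(hA).
R_stainless steel pipe wall = ln(105/95)/(2π×15.7×1) = 0.001015 K/W
R_expanded polystyrene = ln(140/105)/(2π×0.0361×1) = 1.268 K/W
R_phenolic foam = ln(164/140)/(2π×0.0238×1) = 1.058 K/W
R_total = 2.327 K/W
Q = ΔT/R_total = 83/2.327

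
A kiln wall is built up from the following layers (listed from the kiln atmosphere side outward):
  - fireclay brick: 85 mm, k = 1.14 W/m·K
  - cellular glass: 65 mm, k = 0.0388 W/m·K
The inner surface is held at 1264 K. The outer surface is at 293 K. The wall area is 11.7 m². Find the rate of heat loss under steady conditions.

Thermal resistances in series:
R_fireclay brick = L/(kA) = 0.085/(1.14×11.7) = 0.006373 K/W
R_cellular glass = L/(kA) = 0.065/(0.0388×11.7) = 0.1432 K/W
R_total = 0.1496 K/W
Q = ΔT / R_total = 971 / 0.1496

Q ≈ 6490 W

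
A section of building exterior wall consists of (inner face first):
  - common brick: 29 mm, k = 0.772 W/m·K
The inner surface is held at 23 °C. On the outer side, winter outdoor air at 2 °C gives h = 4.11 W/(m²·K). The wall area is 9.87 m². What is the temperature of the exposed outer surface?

T ≈ 20.2 °C

Using the resistance-network approach (series):
R_common brick = L/(kA) = 0.029/(0.772×9.87) = 0.003806 K/W
R_outer film = 1/(h_o·A) = 1/(4.11×9.87) = 0.02465 K/W
R_total = 0.02846 K/W;  Q = ΔT/R_total = 21/0.02846 = 737.9 W
T_interface = T_inner − Q·ΣR(inner→interface) = 23 − 738×0.003806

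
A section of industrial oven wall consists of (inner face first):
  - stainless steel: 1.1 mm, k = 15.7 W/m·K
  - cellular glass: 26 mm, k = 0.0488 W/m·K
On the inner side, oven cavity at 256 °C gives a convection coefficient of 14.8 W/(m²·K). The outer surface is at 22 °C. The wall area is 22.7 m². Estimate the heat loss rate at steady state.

Q ≈ 8850 W

Model the wall as resistances in series:
R_inner film = 1/(h_i·A) = 1/(14.8×22.7) = 0.002977 K/W
R_stainless steel = L/(kA) = 0.0011/(15.7×22.7) = 3.087×10^-6 K/W
R_cellular glass = L/(kA) = 0.026/(0.0488×22.7) = 0.02347 K/W
R_total = 0.02645 K/W
Q = ΔT / R_total = 234 / 0.02645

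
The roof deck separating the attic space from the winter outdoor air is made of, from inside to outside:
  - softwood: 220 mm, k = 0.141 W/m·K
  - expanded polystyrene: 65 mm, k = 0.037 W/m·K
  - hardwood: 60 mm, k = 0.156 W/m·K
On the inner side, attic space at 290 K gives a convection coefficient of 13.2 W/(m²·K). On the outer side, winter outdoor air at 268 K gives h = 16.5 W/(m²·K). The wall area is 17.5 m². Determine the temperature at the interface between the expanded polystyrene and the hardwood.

Treating each layer as a thermal resistance in series:
R_inner film = 1/(h_i·A) = 1/(13.2×17.5) = 0.004329 K/W
R_softwood = L/(kA) = 0.22/(0.141×17.5) = 0.08916 K/W
R_expanded polystyrene = L/(kA) = 0.065/(0.037×17.5) = 0.1004 K/W
R_hardwood = L/(kA) = 0.06/(0.156×17.5) = 0.02198 K/W
R_outer film = 1/(h_o·A) = 1/(16.5×17.5) = 0.003463 K/W
R_total = 0.2193 K/W;  Q = ΔT/R_total = 22/0.2193 = 100.3 W
T_interface = T_inner − Q·ΣR(inner→interface) = 290 − 100×0.1939

T ≈ 271 K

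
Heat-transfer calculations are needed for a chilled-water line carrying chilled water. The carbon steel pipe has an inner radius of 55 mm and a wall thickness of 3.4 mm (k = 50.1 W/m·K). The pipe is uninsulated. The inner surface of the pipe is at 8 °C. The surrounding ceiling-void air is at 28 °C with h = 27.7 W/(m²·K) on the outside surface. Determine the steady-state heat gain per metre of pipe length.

Cylindrical conduction, so R = ln(r₂/r₁)/(2πkL) per layer, in series:
R_carbon steel pipe wall = ln(58.4/55)/(2π×50.1×1) = 1.905×10^-4 K/W
R_outer film = 1/(h_o·2πr_oL) = 1/(27.7×2π×0.0584×1) = 0.09838 K/W
R_total = 0.09858 K/W
Q = ΔT/R_total = 20/0.09858

q′ ≈ 203 W/m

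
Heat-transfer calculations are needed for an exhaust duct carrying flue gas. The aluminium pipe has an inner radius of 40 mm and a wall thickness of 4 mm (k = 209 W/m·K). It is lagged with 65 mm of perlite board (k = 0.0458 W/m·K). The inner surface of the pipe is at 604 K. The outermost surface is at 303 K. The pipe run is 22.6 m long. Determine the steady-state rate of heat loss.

Treating each annulus and film as a series resistance:
R_aluminium pipe wall = ln(44/40)/(2π×209×22.6) = 3.211×10^-6 K/W
R_perlite board = ln(109/44)/(2π×0.0458×22.6) = 0.1395 K/W
R_total = 0.1395 K/W
Q = ΔT/R_total = 301/0.1395

Q ≈ 2160 W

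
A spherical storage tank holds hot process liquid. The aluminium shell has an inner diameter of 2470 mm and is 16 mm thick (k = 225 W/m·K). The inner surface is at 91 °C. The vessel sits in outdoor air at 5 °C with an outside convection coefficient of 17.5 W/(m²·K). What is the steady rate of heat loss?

Q ≈ 29600 W

Spherical conduction: R = (1/r_in − 1/r_out)/(4πk) per layer; series-sum.
R_aluminium shell = (1/1.235 − 1/1.251)/(4π×225) = 3.663×10^-6 K/W
R_outer film = 1/(h·4πr_o²) = 1/(17.5×4π×1.251²) = 0.002906 K/W
R_total = 0.002909 K/W
Q = ΔT/R_total = 86/0.002909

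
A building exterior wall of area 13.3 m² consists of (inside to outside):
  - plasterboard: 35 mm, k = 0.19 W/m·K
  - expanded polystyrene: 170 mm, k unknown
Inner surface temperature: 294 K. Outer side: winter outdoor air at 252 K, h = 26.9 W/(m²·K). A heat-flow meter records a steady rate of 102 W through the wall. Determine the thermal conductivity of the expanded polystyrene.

Series thermal resistances:
R_plasterboard = L/(kA) = 0.035/(0.19×13.3) = 0.01385 K/W
R_outer film = 1/(h_o·A) = 1/(26.9×13.3) = 0.002795 K/W
Sum of known resistances R_other = 0.01665 K/W
Total R = ΔT/Q = 42/102 = 0.4118 K/W
R_expanded polystyrene = R_total − R_other = 0.3951 K/W
k = L/(R·A) = 0.17/(0.3951×13.3)

k ≈ 0.0323 W/(m·K)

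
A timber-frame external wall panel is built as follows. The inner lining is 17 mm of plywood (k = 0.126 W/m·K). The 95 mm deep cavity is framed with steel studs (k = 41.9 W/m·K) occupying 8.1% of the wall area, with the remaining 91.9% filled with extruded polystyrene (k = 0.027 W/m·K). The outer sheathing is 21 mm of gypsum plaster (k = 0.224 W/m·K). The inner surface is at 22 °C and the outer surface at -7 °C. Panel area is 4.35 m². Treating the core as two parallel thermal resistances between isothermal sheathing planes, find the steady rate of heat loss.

Sheathing layers in series; stud and cavity paths in parallel between them.
R_inner = 0.017/(0.126×4.35) = 0.03102 K/W
R_stud  = 0.095/(41.9×0.081×4.35) = 0.006435 K/W
R_cav   = 0.095/(0.027×0.919×4.35) = 0.8801 K/W
1/R_core = 1/R_stud + 1/R_cav → R_core = 0.006388 K/W
R_outer = 0.021/(0.224×4.35) = 0.02155 K/W
R_total = 0.05896 K/W
Q = ΔT/R_total = 29/0.05896

Q ≈ 492 W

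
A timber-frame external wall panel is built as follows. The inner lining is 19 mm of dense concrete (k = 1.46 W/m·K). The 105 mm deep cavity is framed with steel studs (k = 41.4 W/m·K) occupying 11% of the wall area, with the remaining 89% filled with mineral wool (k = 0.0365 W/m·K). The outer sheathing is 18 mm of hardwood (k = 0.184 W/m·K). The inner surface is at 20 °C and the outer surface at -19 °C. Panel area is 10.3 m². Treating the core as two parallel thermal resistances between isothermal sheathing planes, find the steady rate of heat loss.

Q ≈ 3000 W

Sheathing layers in series; stud and cavity paths in parallel between them.
R_inner = 0.019/(1.46×10.3) = 0.001263 K/W
R_stud  = 0.105/(41.4×0.11×10.3) = 0.002239 K/W
R_cav   = 0.105/(0.0365×0.89×10.3) = 0.3138 K/W
1/R_core = 1/R_stud + 1/R_cav → R_core = 0.002223 K/W
R_outer = 0.018/(0.184×10.3) = 0.009498 K/W
R_total = 0.01298 K/W
Q = ΔT/R_total = 39/0.01298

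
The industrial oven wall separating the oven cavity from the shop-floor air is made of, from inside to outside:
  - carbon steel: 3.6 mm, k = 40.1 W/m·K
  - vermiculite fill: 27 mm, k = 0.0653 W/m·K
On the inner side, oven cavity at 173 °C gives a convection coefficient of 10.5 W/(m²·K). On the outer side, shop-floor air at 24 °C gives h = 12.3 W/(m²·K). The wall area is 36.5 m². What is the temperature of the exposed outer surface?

Series thermal resistances:
R_inner film = 1/(h_i·A) = 1/(10.5×36.5) = 0.002609 K/W
R_carbon steel = L/(kA) = 0.0036/(40.1×36.5) = 2.46×10^-6 K/W
R_vermiculite fill = L/(kA) = 0.027/(0.0653×36.5) = 0.01133 K/W
R_outer film = 1/(h_o·A) = 1/(12.3×36.5) = 0.002227 K/W
R_total = 0.01617 K/W;  Q = ΔT/R_total = 149/0.01617 = 9216 W
T_interface = T_inner − Q·ΣR(inner→interface) = 173 − 9220×0.01394

T ≈ 44.5 °C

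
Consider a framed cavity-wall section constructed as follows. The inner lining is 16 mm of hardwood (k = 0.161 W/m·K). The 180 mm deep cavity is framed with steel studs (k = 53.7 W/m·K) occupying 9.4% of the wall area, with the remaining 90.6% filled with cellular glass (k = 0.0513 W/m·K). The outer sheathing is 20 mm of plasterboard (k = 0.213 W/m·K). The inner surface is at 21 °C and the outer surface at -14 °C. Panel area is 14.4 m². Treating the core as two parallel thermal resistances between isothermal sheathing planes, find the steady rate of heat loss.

Sheathing layers in series; stud and cavity paths in parallel between them.
R_inner = 0.016/(0.161×14.4) = 0.006901 K/W
R_stud  = 0.18/(53.7×0.094×14.4) = 0.002476 K/W
R_cav   = 0.18/(0.0513×0.906×14.4) = 0.2689 K/W
1/R_core = 1/R_stud + 1/R_cav → R_core = 0.002454 K/W
R_outer = 0.02/(0.213×14.4) = 0.006521 K/W
R_total = 0.01588 K/W
Q = ΔT/R_total = 35/0.01588

Q ≈ 2200 W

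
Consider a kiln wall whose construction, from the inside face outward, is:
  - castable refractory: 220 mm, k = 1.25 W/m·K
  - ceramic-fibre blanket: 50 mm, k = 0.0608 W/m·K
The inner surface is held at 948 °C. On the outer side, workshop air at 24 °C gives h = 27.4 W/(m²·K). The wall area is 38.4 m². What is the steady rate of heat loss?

Q ≈ 34300 W

Model the wall as resistances in series:
R_castable refractory = L/(kA) = 0.22/(1.25×38.4) = 0.004583 K/W
R_ceramic-fibre blanket = L/(kA) = 0.05/(0.0608×38.4) = 0.02142 K/W
R_outer film = 1/(h_o·A) = 1/(27.4×38.4) = 9.504×10^-4 K/W
R_total = 0.02695 K/W
Q = ΔT / R_total = 924 / 0.02695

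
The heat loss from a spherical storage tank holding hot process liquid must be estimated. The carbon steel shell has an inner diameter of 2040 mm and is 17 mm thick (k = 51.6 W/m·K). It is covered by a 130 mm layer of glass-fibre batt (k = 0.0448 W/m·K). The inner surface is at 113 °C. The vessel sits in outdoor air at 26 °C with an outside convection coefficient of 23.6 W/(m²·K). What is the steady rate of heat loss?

Q ≈ 450 W

Radial (spherical) resistances in series:
R_carbon steel shell = (1/1.02 − 1/1.037)/(4π×51.6) = 2.479×10^-5 K/W
R_glass-fibre batt = (1/1.037 − 1/1.167)/(4π×0.0448) = 0.1908 K/W
R_outer film = 1/(h·4πr_o²) = 1/(23.6×4π×1.167²) = 0.002476 K/W
R_total = 0.1933 K/W
Q = ΔT/R_total = 87/0.1933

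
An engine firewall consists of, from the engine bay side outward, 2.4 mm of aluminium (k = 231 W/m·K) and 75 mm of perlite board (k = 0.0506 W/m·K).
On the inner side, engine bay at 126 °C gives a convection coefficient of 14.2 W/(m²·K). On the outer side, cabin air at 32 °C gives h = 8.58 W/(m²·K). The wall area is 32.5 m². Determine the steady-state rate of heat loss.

Q ≈ 1830 W

Series thermal resistances:
R_inner film = 1/(h_i·A) = 1/(14.2×32.5) = 0.002167 K/W
R_aluminium = L/(kA) = 0.0024/(231×32.5) = 3.197×10^-7 K/W
R_perlite board = L/(kA) = 0.075/(0.0506×32.5) = 0.04561 K/W
R_outer film = 1/(h_o·A) = 1/(8.58×32.5) = 0.003586 K/W
R_total = 0.05136 K/W
Q = ΔT / R_total = 94 / 0.05136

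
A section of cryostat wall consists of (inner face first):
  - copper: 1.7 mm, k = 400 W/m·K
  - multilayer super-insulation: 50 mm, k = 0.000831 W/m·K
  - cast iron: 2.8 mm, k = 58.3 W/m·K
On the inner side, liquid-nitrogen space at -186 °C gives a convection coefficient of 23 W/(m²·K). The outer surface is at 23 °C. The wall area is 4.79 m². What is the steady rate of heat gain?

Model the wall as resistances in series:
R_inner film = 1/(h_i·A) = 1/(23×4.79) = 0.009077 K/W
R_copper = L/(kA) = 0.0017/(400×4.79) = 8.873×10^-7 K/W
R_multilayer super-insulation = L/(kA) = 0.05/(0.000831×4.79) = 12.56 K/W
R_cast iron = L/(kA) = 0.0028/(58.3×4.79) = 1.003×10^-5 K/W
R_total = 12.57 K/W
Q = ΔT / R_total = 209 / 12.57

Q ≈ 16.6 W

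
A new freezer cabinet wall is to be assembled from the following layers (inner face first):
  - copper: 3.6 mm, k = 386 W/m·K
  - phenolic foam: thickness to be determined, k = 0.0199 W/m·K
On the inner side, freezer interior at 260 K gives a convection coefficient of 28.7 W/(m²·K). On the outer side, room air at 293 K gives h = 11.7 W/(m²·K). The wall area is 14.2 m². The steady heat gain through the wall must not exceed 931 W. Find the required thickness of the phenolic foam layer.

Using the resistance-network approach (series):
R_inner film = 1/(h_i·A) = 1/(28.7×14.2) = 0.002454 K/W
R_copper = L/(kA) = 0.0036/(386×14.2) = 6.568×10^-7 K/W
R_outer film = 1/(h_o·A) = 1/(11.7×14.2) = 0.006019 K/W
Sum of the known resistances R_other = 0.008473 K/W
Required total resistance R_tot = ΔT/Q_allow = 33/931 = 0.03545 K/W
R_phenolic foam = R_tot − R_other = 0.02697 K/W
L = R·k·A = 0.02697×0.0199×14.2

L ≈ 7.62 mm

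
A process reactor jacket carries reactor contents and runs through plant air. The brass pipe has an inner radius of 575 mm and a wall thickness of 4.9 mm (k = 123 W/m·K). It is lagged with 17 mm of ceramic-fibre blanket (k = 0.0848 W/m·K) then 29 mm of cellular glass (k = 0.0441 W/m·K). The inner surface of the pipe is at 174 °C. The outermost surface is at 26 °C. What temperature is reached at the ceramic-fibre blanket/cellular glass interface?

Cylindrical conduction, so R = ln(r₂/r₁)/(2πkL) per layer, in series:
R_brass pipe wall = ln(579.9/575)/(2π×123×1) = 1.098×10^-5 K/W
R_ceramic-fibre blanket = ln(596.9/579.9)/(2π×0.0848×1) = 0.05423 K/W
R_cellular glass = ln(625.9/596.9)/(2π×0.0441×1) = 0.1712 K/W
R_total = 0.2255 K/W
Q = ΔT/R_total = 148/0.2255
Q = 656 W/m
T_interface = T_inner − Q·ΣR(inner→interface) = 174 − 656×0.05424

T ≈ 138 °C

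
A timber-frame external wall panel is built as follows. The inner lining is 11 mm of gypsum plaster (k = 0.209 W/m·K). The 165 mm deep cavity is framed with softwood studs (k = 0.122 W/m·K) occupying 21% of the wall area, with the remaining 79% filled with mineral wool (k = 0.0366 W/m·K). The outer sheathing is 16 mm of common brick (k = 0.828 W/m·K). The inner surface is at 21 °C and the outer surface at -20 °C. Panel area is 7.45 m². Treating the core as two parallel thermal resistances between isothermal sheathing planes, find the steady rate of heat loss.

Q ≈ 98.6 W

Sheathing layers in series; stud and cavity paths in parallel between them.
R_inner = 0.011/(0.209×7.45) = 0.007065 K/W
R_stud  = 0.165/(0.122×0.21×7.45) = 0.8645 K/W
R_cav   = 0.165/(0.0366×0.79×7.45) = 0.766 K/W
1/R_core = 1/R_stud + 1/R_cav → R_core = 0.4061 K/W
R_outer = 0.016/(0.828×7.45) = 0.002594 K/W
R_total = 0.4158 K/W
Q = ΔT/R_total = 41/0.4158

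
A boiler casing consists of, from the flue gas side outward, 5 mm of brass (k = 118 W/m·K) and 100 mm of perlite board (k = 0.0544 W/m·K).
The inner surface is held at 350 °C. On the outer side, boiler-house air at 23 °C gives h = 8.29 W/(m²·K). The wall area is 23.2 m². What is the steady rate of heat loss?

Thermal resistances in series:
R_brass = L/(kA) = 0.005/(118×23.2) = 1.826×10^-6 K/W
R_perlite board = L/(kA) = 0.1/(0.0544×23.2) = 0.07923 K/W
R_outer film = 1/(h_o·A) = 1/(8.29×23.2) = 0.005199 K/W
R_total = 0.08444 K/W
Q = ΔT / R_total = 327 / 0.08444

Q ≈ 3870 W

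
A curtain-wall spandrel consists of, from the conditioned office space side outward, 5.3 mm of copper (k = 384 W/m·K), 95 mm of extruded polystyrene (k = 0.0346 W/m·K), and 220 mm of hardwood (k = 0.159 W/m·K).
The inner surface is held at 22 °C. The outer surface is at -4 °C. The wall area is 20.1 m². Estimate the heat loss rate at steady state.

Q ≈ 127 W

Thermal resistances in series:
R_copper = L/(kA) = 0.0053/(384×20.1) = 6.867×10^-7 K/W
R_extruded polystyrene = L/(kA) = 0.095/(0.0346×20.1) = 0.1366 K/W
R_hardwood = L/(kA) = 0.22/(0.159×20.1) = 0.06884 K/W
R_total = 0.2054 K/W
Q = ΔT / R_total = 26 / 0.2054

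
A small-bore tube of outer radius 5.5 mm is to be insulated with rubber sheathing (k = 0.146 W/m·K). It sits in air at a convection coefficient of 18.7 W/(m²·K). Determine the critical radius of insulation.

For a cylinder r_cr = k/h = 0.146/18.7
r_cr = 7.81 mm; since the bare radius (5.5 mm) is below r_cr, adding a thin layer of insulation will *increase* heat loss.

r_cr ≈ 7.81 mm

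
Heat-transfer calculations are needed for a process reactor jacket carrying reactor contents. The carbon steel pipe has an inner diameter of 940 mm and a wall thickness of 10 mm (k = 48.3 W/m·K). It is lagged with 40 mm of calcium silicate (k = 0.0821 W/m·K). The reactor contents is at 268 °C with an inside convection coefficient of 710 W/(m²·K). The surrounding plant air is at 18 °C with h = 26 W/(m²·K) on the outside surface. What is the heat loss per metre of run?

For a radial system each layer contributes R = ln(r_out/r_in)/(2πkL); films add R = 1/(hA).
R_inner film = 1/(h_i·2πr₁L) = 1/(710×2π×0.47×1) = 4.769×10^-4 K/W
R_carbon steel pipe wall = ln(480/470)/(2π×48.3×1) = 6.937×10^-5 K/W
R_calcium silicate = ln(520/480)/(2π×0.0821×1) = 0.1552 K/W
R_outer film = 1/(h_o·2πr_oL) = 1/(26×2π×0.52×1) = 0.01177 K/W
R_total = 0.1675 K/W
Q = ΔT/R_total = 250/0.1675

q′ ≈ 1490 W/m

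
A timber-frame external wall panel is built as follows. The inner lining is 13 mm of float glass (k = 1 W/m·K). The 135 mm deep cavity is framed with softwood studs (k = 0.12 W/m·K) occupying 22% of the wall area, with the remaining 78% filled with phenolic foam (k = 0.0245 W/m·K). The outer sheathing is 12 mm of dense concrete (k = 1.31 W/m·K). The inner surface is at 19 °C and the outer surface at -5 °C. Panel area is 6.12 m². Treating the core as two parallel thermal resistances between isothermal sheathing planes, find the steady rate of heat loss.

Sheathing layers in series; stud and cavity paths in parallel between them.
R_inner = 0.013/(1×6.12) = 0.002124 K/W
R_stud  = 0.135/(0.12×0.22×6.12) = 0.8356 K/W
R_cav   = 0.135/(0.0245×0.78×6.12) = 1.154 K/W
1/R_core = 1/R_stud + 1/R_cav → R_core = 0.4847 K/W
R_outer = 0.012/(1.31×6.12) = 0.001497 K/W
R_total = 0.4883 K/W
Q = ΔT/R_total = 24/0.4883

Q ≈ 49.1 W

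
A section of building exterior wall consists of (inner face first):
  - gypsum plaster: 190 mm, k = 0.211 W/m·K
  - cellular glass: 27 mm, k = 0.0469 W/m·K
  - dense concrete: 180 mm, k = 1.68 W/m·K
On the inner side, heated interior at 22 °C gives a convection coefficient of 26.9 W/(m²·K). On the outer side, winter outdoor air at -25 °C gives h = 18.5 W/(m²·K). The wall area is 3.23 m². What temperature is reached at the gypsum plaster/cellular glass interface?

T ≈ -4.32 °C

Treating each layer as a thermal resistance in series:
R_inner film = 1/(h_i·A) = 1/(26.9×3.23) = 0.01151 K/W
R_gypsum plaster = L/(kA) = 0.19/(0.211×3.23) = 0.2788 K/W
R_cellular glass = L/(kA) = 0.027/(0.0469×3.23) = 0.1782 K/W
R_dense concrete = L/(kA) = 0.18/(1.68×3.23) = 0.03317 K/W
R_outer film = 1/(h_o·A) = 1/(18.5×3.23) = 0.01674 K/W
R_total = 0.5184 K/W;  Q = ΔT/R_total = 47/0.5184 = 90.66 W
T_interface = T_inner − Q·ΣR(inner→interface) = 22 − 90.7×0.2903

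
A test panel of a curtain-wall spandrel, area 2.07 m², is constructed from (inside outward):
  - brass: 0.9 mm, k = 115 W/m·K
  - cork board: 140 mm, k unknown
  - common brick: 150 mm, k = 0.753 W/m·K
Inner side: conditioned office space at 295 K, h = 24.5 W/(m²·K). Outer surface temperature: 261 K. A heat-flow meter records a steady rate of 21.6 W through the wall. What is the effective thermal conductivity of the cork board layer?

Model the wall as resistances in series:
R_inner film = 1/(h_i·A) = 1/(24.5×2.07) = 0.01972 K/W
R_brass = L/(kA) = 0.0009/(115×2.07) = 3.781×10^-6 K/W
R_common brick = L/(kA) = 0.15/(0.753×2.07) = 0.09623 K/W
Sum of known resistances R_other = 0.116 K/W
Total R = ΔT/Q = 34/21.6 = 1.574 K/W
R_cork board = R_total − R_other = 1.458 K/W
k = L/(R·A) = 0.14/(1.458×2.07)

k ≈ 0.0464 W/(m·K)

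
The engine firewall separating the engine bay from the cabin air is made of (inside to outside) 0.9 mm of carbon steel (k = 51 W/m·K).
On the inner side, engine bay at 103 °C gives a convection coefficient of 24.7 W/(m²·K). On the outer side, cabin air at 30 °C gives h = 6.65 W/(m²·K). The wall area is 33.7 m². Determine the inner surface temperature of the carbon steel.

Using the resistance-network approach (series):
R_inner film = 1/(h_i·A) = 1/(24.7×33.7) = 0.001201 K/W
R_carbon steel = L/(kA) = 0.0009/(51×33.7) = 5.237×10^-7 K/W
R_outer film = 1/(h_o·A) = 1/(6.65×33.7) = 0.004462 K/W
R_total = 0.005664 K/W;  Q = ΔT/R_total = 73/0.005664 = 12890 W
T_interface = T_inner − Q·ΣR(inner→interface) = 103 − 12900×0.001201

T ≈ 87.5 °C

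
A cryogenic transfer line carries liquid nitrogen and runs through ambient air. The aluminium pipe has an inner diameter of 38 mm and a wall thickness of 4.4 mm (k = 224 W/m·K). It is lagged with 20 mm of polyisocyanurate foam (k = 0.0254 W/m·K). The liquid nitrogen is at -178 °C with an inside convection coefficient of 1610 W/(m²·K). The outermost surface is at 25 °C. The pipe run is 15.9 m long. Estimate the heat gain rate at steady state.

Q ≈ 833 W

Radial resistances (cylindrical: R_cond = ln(r_o/r_i)/(2πkL), R_conv = 1/(h·2πrL)):
R_inner film = 1/(h_i·2πr₁L) = 1/(1610×2π×0.019×15.9) = 3.272×10^-4 K/W
R_aluminium pipe wall = ln(23.4/19)/(2π×224×15.9) = 9.308×10^-6 K/W
R_polyisocyanurate foam = ln(43.4/23.4)/(2π×0.0254×15.9) = 0.2434 K/W
R_total = 0.2438 K/W
Q = ΔT/R_total = 203/0.2438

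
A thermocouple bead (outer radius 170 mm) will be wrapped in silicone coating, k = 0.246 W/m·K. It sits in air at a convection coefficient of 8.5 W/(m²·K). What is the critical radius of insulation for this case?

r_cr ≈ 57.9 mm

For a sphere r_cr = 2k/h = 2×0.246/8.5
r_cr = 57.9 mm; since the bare radius (170 mm) is above r_cr, any added insulation will reduce heat loss.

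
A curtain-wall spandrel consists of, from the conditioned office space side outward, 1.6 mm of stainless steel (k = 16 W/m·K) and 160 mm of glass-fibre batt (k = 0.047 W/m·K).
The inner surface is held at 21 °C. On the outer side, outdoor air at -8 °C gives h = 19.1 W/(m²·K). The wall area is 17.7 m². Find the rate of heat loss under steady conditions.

Thermal resistances in series:
R_stainless steel = L/(kA) = 0.0016/(16×17.7) = 5.65×10^-6 K/W
R_glass-fibre batt = L/(kA) = 0.16/(0.047×17.7) = 0.1923 K/W
R_outer film = 1/(h_o·A) = 1/(19.1×17.7) = 0.002958 K/W
R_total = 0.1953 K/W
Q = ΔT / R_total = 29 / 0.1953

Q ≈ 148 W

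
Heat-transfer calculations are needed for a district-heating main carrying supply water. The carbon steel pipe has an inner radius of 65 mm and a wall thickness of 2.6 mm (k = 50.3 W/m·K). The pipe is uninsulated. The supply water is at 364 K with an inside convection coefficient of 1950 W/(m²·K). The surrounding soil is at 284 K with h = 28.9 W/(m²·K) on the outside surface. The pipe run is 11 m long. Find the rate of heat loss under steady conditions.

For a radial system each layer contributes R = ln(r_out/r_in)/(2πkL); films add R = 1/(hA).
R_inner film = 1/(h_i·2πr₁L) = 1/(1950×2π×0.065×11) = 1.142×10^-4 K/W
R_carbon steel pipe wall = ln(67.6/65)/(2π×50.3×11) = 1.128×10^-5 K/W
R_outer film = 1/(h_o·2πr_oL) = 1/(28.9×2π×0.0676×11) = 0.007406 K/W
R_total = 0.007531 K/W
Q = ΔT/R_total = 80/0.007531

Q ≈ 10600 W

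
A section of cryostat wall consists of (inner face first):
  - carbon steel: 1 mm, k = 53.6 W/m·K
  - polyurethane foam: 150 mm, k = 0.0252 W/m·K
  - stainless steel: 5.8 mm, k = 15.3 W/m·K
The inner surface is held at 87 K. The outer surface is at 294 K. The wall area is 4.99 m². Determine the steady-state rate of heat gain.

Series thermal resistances:
R_carbon steel = L/(kA) = 0.001/(53.6×4.99) = 3.739×10^-6 K/W
R_polyurethane foam = L/(kA) = 0.15/(0.0252×4.99) = 1.193 K/W
R_stainless steel = L/(kA) = 0.0058/(15.3×4.99) = 7.597×10^-5 K/W
R_total = 1.193 K/W
Q = ΔT / R_total = 207 / 1.193

Q ≈ 174 W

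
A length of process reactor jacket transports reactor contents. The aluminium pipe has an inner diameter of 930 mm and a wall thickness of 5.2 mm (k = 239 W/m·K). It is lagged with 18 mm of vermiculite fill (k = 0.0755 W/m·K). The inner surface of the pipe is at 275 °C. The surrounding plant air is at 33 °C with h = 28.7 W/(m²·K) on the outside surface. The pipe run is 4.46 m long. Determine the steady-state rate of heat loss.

Radial resistances (cylindrical: R_cond = ln(r_o/r_i)/(2πkL), R_conv = 1/(h·2πrL)):
R_aluminium pipe wall = ln(470.2/465)/(2π×239×4.46) = 1.66×10^-6 K/W
R_vermiculite fill = ln(488.2/470.2)/(2π×0.0755×4.46) = 0.01776 K/W
R_outer film = 1/(h_o·2πr_oL) = 1/(28.7×2π×0.4882×4.46) = 0.002547 K/W
R_total = 0.0203 K/W
Q = ΔT/R_total = 242/0.0203

Q ≈ 11900 W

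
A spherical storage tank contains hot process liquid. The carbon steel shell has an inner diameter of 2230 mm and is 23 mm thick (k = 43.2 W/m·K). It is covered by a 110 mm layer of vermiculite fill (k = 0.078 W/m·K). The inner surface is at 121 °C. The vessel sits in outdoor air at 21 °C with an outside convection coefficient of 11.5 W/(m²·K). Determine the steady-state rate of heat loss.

Spherical conduction: R = (1/r_in − 1/r_out)/(4πk) per layer; series-sum.
R_carbon steel shell = (1/1.115 − 1/1.138)/(4π×43.2) = 3.339×10^-5 K/W
R_vermiculite fill = (1/1.138 − 1/1.248)/(4π×0.078) = 0.07902 K/W
R_outer film = 1/(h·4πr_o²) = 1/(11.5×4π×1.248²) = 0.004443 K/W
R_total = 0.0835 K/W
Q = ΔT/R_total = 100/0.0835

Q ≈ 1200 W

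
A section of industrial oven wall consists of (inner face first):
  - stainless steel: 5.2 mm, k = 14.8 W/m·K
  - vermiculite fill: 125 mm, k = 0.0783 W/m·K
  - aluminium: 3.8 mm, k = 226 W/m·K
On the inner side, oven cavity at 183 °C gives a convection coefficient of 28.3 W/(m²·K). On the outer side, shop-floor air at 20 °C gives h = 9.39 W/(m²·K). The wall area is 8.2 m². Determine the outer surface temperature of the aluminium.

Thermal resistances in series:
R_inner film = 1/(h_i·A) = 1/(28.3×8.2) = 0.004309 K/W
R_stainless steel = L/(kA) = 0.0052/(14.8×8.2) = 4.285×10^-5 K/W
R_vermiculite fill = L/(kA) = 0.125/(0.0783×8.2) = 0.1947 K/W
R_aluminium = L/(kA) = 0.0038/(226×8.2) = 2.051×10^-6 K/W
R_outer film = 1/(h_o·A) = 1/(9.39×8.2) = 0.01299 K/W
R_total = 0.212 K/W;  Q = ΔT/R_total = 163/0.212 = 768.8 W
T_interface = T_inner − Q·ΣR(inner→interface) = 183 − 769×0.199

T ≈ 30 °C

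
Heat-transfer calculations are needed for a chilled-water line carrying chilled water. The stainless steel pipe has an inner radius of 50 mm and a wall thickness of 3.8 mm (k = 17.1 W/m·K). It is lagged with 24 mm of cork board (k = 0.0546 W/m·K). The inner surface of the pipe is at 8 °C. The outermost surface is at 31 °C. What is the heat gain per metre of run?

q′ ≈ 21.4 W/m

Cylindrical conduction, so R = ln(r₂/r₁)/(2πkL) per layer, in series:
R_stainless steel pipe wall = ln(53.8/50)/(2π×17.1×1) = 6.818×10^-4 K/W
R_cork board = ln(77.8/53.8)/(2π×0.0546×1) = 1.075 K/W
R_total = 1.076 K/W
Q = ΔT/R_total = 23/1.076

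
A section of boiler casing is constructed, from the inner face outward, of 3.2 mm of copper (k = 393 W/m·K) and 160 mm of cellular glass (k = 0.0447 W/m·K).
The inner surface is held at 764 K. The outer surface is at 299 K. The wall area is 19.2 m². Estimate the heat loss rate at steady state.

Q ≈ 2490 W

Treating each layer as a thermal resistance in series:
R_copper = L/(kA) = 0.0032/(393×19.2) = 4.241×10^-7 K/W
R_cellular glass = L/(kA) = 0.16/(0.0447×19.2) = 0.1864 K/W
R_total = 0.1864 K/W
Q = ΔT / R_total = 465 / 0.1864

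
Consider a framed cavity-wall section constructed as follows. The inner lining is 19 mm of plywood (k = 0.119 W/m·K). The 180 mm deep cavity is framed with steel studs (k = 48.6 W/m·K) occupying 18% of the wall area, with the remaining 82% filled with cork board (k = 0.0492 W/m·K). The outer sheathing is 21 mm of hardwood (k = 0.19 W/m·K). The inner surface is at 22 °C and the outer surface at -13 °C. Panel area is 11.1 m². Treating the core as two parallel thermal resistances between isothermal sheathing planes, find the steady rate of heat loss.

Sheathing layers in series; stud and cavity paths in parallel between them.
R_inner = 0.019/(0.119×11.1) = 0.01438 K/W
R_stud  = 0.18/(48.6×0.18×11.1) = 0.001854 K/W
R_cav   = 0.18/(0.0492×0.82×11.1) = 0.4019 K/W
1/R_core = 1/R_stud + 1/R_cav → R_core = 0.001845 K/W
R_outer = 0.021/(0.19×11.1) = 0.009957 K/W
R_total = 0.02619 K/W
Q = ΔT/R_total = 35/0.02619

Q ≈ 1340 W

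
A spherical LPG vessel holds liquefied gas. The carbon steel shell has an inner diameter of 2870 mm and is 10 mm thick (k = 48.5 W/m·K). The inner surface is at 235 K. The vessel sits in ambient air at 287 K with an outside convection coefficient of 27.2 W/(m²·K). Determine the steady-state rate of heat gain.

Q ≈ 36900 W

For a spherical shell R = (1/r₁ − 1/r₂)/(4πk); film R = 1/(h·4πr²). In series:
R_carbon steel shell = (1/1.435 − 1/1.445)/(4π×48.5) = 7.913×10^-6 K/W
R_outer film = 1/(h·4πr_o²) = 1/(27.2×4π×1.445²) = 0.001401 K/W
R_total = 0.001409 K/W
Q = ΔT/R_total = 52/0.001409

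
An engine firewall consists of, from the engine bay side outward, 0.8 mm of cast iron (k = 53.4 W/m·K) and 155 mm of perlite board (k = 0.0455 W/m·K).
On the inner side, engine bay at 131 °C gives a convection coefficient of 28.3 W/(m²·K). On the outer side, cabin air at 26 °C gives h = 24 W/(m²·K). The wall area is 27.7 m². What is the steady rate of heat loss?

Q ≈ 835 W

Using the resistance-network approach (series):
R_inner film = 1/(h_i·A) = 1/(28.3×27.7) = 0.001276 K/W
R_cast iron = L/(kA) = 0.0008/(53.4×27.7) = 5.408×10^-7 K/W
R_perlite board = L/(kA) = 0.155/(0.0455×27.7) = 0.123 K/W
R_outer film = 1/(h_o·A) = 1/(24×27.7) = 0.001504 K/W
R_total = 0.1258 K/W
Q = ΔT / R_total = 105 / 0.1258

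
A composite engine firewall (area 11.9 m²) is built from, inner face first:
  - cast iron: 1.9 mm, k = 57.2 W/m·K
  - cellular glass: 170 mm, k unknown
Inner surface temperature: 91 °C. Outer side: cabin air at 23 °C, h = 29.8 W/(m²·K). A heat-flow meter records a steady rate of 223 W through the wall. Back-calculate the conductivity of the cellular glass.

k ≈ 0.0473 W/(m·K)

Series thermal resistances:
R_cast iron = L/(kA) = 0.0019/(57.2×11.9) = 2.791×10^-6 K/W
R_outer film = 1/(h_o·A) = 1/(29.8×11.9) = 0.00282 K/W
Sum of known resistances R_other = 0.002823 K/W
Total R = ΔT/Q = 68/223 = 0.3049 K/W
R_cellular glass = R_total − R_other = 0.3021 K/W
k = L/(R·A) = 0.17/(0.3021×11.9)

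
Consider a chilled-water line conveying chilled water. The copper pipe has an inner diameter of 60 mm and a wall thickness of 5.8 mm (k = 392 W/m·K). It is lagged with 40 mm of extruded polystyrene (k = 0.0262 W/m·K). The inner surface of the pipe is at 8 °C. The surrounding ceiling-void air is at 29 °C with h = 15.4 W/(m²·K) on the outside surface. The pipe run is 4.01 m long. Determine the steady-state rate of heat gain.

Cylindrical conduction, so R = ln(r₂/r₁)/(2πkL) per layer, in series:
R_copper pipe wall = ln(35.8/30)/(2π×392×4.01) = 1.79×10^-5 K/W
R_extruded polystyrene = ln(75.8/35.8)/(2π×0.0262×4.01) = 1.136 K/W
R_outer film = 1/(h_o·2πr_oL) = 1/(15.4×2π×0.0758×4.01) = 0.034 K/W
R_total = 1.17 K/W
Q = ΔT/R_total = 21/1.17

Q ≈ 17.9 W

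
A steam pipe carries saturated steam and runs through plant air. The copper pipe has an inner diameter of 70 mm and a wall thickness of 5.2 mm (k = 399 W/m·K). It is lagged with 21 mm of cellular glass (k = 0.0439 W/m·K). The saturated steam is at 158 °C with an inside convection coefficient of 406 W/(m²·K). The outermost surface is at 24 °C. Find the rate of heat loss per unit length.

q′ ≈ 87.3 W/m

Cylindrical conduction, so R = ln(r₂/r₁)/(2πkL) per layer, in series:
R_inner film = 1/(h_i·2πr₁L) = 1/(406×2π×0.035×1) = 0.0112 K/W
R_copper pipe wall = ln(40.2/35)/(2π×399×1) = 5.525×10^-5 K/W
R_cellular glass = ln(61.2/40.2)/(2π×0.0439×1) = 1.524 K/W
R_total = 1.535 K/W
Q = ΔT/R_total = 134/1.535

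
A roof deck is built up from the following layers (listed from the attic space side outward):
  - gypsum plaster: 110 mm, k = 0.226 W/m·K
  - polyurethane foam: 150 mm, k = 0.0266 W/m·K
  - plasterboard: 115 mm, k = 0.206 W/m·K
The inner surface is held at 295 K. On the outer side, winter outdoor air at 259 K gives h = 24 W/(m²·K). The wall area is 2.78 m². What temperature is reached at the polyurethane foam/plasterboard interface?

Model the wall as resistances in series:
R_gypsum plaster = L/(kA) = 0.11/(0.226×2.78) = 0.1751 K/W
R_polyurethane foam = L/(kA) = 0.15/(0.0266×2.78) = 2.028 K/W
R_plasterboard = L/(kA) = 0.115/(0.206×2.78) = 0.2008 K/W
R_outer film = 1/(h_o·A) = 1/(24×2.78) = 0.01499 K/W
R_total = 2.419 K/W;  Q = ΔT/R_total = 36/2.419 = 14.88 W
T_interface = T_inner − Q·ΣR(inner→interface) = 295 − 14.9×2.204

T ≈ 262 K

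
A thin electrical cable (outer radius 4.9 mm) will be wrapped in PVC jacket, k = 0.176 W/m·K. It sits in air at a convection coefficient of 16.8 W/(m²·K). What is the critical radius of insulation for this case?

For a cylinder r_cr = k/h = 0.176/16.8
r_cr = 10.5 mm; since the bare radius (4.9 mm) is below r_cr, adding a thin layer of insulation will *increase* heat loss.

r_cr ≈ 10.5 mm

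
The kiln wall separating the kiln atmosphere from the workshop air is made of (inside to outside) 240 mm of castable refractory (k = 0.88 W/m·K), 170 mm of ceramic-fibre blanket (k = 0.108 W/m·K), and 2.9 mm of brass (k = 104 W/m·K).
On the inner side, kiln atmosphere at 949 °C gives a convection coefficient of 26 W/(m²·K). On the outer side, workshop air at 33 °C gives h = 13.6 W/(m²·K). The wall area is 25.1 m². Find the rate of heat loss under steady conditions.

Series thermal resistances:
R_inner film = 1/(h_i·A) = 1/(26×25.1) = 0.001532 K/W
R_castable refractory = L/(kA) = 0.24/(0.88×25.1) = 0.01087 K/W
R_ceramic-fibre blanket = L/(kA) = 0.17/(0.108×25.1) = 0.06271 K/W
R_brass = L/(kA) = 0.0029/(104×25.1) = 1.111×10^-6 K/W
R_outer film = 1/(h_o·A) = 1/(13.6×25.1) = 0.002929 K/W
R_total = 0.07804 K/W
Q = ΔT / R_total = 916 / 0.07804

Q ≈ 11700 W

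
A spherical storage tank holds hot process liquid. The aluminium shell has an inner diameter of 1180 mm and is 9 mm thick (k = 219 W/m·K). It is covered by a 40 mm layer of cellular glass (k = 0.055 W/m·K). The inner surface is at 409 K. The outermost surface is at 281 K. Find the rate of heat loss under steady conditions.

Each spherical layer contributes R = (1/r_i − 1/r_o)/(4πk):
R_aluminium shell = (1/0.59 − 1/0.599)/(4π×219) = 9.254×10^-6 K/W
R_cellular glass = (1/0.599 − 1/0.639)/(4π×0.055) = 0.1512 K/W
R_total = 0.1512 K/W
Q = ΔT/R_total = 128/0.1512

Q ≈ 846 W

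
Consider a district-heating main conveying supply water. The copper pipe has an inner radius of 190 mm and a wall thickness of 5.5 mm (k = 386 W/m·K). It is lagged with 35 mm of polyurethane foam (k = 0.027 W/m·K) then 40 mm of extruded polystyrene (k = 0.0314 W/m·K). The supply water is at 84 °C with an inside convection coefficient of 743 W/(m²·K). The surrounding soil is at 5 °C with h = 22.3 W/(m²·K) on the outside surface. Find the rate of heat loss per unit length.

q′ ≈ 43.7 W/m

Cylindrical conduction, so R = ln(r₂/r₁)/(2πkL) per layer, in series:
R_inner film = 1/(h_i·2πr₁L) = 1/(743×2π×0.19×1) = 0.001127 K/W
R_copper pipe wall = ln(195.5/190)/(2π×386×1) = 1.177×10^-5 K/W
R_polyurethane foam = ln(230.5/195.5)/(2π×0.027×1) = 0.9708 K/W
R_extruded polystyrene = ln(270.5/230.5)/(2π×0.0314×1) = 0.8111 K/W
R_outer film = 1/(h_o·2πr_oL) = 1/(22.3×2π×0.2705×1) = 0.02638 K/W
R_total = 1.809 K/W
Q = ΔT/R_total = 79/1.809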